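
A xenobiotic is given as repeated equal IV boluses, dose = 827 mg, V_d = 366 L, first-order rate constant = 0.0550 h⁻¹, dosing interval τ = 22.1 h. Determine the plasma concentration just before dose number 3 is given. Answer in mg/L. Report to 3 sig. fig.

0.869 mg/L

C₀ per dose = Dose / Vd = 827 / 366 = 2.260 mg/L
Fraction remaining after one interval: r = e^(−kτ) = e^(−0.05500 × 22.1) = 0.2966
Before dose 3, 2 doses have been given (aged 1τ, 2τ).
C_trough = C₀ × (r + r²) = 2.260 × (0.2966 + 0.08797) = 0.8691 mg/L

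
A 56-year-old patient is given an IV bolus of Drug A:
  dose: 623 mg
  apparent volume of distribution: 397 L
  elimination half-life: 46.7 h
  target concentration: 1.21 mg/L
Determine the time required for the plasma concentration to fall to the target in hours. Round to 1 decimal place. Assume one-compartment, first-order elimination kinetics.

C₀ = Dose / Vd = 623.0 / 397 = 1.569 mg/L
k = ln2 / t½ = 0.693147 / 46.7 = 0.01484 h⁻¹
t = ln(C₀ / C) / k = ln(1.569 / 1.21) / 0.01484
  = ln(1.297) / 0.01484 = 0.2601 / 0.01484 = 17.53 h

17.5 h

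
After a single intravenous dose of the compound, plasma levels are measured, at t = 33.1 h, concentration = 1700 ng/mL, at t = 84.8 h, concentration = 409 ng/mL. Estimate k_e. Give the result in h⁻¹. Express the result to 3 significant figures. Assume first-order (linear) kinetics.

0.0276 h⁻¹

k = ln(C₁/C₂) / (t₂ − t₁) = ln(1700/409) / (84.8 − 33.1)
  = 1.425 / 51.70 = 0.02756 h⁻¹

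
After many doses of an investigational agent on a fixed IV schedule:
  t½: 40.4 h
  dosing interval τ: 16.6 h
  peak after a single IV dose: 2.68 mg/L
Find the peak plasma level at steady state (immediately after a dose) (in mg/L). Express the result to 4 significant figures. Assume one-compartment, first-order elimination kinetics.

k = ln2 / t½ = 0.693147 / 40.4 = 0.01716 h⁻¹
e^(−kτ) = e^(−0.01716 × 16.6) = 0.7521
Accumulation ratio R = 1 / (1 − e^(−kτ)) = 1 / (1 − 0.7521) = 4.034
Steady-state peak = C₀ × R = 2.68 × 4.034 = 10.81 mg/L

10.81 mg/L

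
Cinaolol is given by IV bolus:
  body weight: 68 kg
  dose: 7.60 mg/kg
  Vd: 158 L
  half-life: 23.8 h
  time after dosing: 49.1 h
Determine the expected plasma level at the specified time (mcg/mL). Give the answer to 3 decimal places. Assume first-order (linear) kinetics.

Total dose = 7.60 × 68 = 516.8 mg
C₀ = Dose / Vd = 516.8 / 158 = 3.271 mg/L
k = ln2 / t½ = 0.693147 / 23.8 = 0.02912 h⁻¹
C = C₀ · e^(−k·t) = 3.271 × e^(−0.02912 × 49.1)
  = 3.271 × 0.2394 = 0.7831 mg/L
(0.7831 mg/L = 0.7831 mcg/mL)

0.783 mcg/mL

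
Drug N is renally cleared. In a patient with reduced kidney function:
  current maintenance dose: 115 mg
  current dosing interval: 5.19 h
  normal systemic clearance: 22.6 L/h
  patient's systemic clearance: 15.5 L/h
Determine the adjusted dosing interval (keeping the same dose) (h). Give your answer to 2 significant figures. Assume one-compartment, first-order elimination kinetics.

To keep the same average steady-state level, dosing rate must scale with clearance.
CL ratio = 15.5 / 22.6 = 0.6858
New interval (same dose) = 5.19 / 0.6858 = 7.568 h

7.6 h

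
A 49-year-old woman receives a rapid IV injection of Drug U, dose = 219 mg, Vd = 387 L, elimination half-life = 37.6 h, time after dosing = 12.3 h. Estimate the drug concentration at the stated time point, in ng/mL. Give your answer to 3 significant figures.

C₀ = Dose / Vd = 219.0 / 387 = 0.5659 mg/L
k = ln2 / t½ = 0.693147 / 37.6 = 0.01843 h⁻¹
C = C₀ · e^(−k·t) = 0.5659 × e^(−0.01843 × 12.3)
  = 0.5659 × 0.7972 = 0.4511 mg/L
Convert: 0.4511 mg/L × 1000 = 451.1 ng/mL

451 ng/mL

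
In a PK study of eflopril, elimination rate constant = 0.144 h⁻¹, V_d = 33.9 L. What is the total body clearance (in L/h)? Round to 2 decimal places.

CL = k × Vd = 0.144 × 33.9 = 4.882 L/h

4.88 L/h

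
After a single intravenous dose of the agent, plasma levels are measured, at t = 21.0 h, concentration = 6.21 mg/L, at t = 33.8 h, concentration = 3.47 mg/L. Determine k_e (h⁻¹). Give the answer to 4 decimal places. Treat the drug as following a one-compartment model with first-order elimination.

0.0455 h⁻¹

k = ln(C₁/C₂) / (t₂ − t₁) = ln(6.21/3.47) / (33.8 − 21.0)
  = 0.5820 / 12.80 = 0.04547 h⁻¹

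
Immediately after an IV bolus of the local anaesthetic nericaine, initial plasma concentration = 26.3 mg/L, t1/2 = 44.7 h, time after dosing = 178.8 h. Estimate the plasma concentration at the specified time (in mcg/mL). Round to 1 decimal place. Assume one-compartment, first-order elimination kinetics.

k = ln2 / t½ = 0.693147 / 44.7 = 0.01551 h⁻¹
t / t½ = 178.8 / 44.7 = 4 half-lives
C = C₀ × (1/2)^4 = 26.30 × 0.06250 = 1.644 mg/L
(1.644 mg/L = 1.644 mcg/mL)

1.6 mcg/mL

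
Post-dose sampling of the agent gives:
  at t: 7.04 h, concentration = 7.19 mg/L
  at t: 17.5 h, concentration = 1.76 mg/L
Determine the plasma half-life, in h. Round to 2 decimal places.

5.15 h

k = ln(C₁/C₂) / (t₂ − t₁) = ln(7.19/1.76) / (17.5 − 7.04)
  = 1.407 / 10.46 = 0.1345 h⁻¹
t½ = ln2 / k = 0.693147 / 0.1345 = 5.154 h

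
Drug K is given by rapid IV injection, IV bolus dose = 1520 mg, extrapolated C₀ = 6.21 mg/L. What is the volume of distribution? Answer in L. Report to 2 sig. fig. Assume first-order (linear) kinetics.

240 L

Vd = Dose / C₀ = 1520 / 6.21 = 244.8 L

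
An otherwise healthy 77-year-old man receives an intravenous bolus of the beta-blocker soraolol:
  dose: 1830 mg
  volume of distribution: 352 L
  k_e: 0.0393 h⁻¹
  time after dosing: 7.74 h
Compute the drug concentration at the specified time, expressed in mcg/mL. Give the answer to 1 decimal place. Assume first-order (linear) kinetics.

C₀ = Dose / Vd = 1830 / 352 = 5.199 mg/L
C = C₀ · e^(−k·t) = 5.199 × e^(−0.03930 × 7.74)
  = 5.199 × 0.7377 = 3.835 mg/L
(3.835 mg/L = 3.835 mcg/mL)

3.8 mcg/mL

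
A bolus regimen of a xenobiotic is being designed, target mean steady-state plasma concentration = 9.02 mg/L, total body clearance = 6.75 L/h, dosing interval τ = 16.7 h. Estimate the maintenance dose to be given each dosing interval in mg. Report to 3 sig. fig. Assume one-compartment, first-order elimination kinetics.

1020 mg

At steady state, Dose/τ = Css × CL.
Dose = Css × CL × τ = 9.02 × 6.750 × 16.7 = 1017 mg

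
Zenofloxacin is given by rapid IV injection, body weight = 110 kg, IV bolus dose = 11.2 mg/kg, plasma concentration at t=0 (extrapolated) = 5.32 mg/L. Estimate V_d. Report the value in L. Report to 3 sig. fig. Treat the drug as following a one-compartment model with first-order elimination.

Dose = 11.2 × 110 = 1232 mg
Vd = Dose / C₀ = 1232 / 5.32 = 231.6 L

232 L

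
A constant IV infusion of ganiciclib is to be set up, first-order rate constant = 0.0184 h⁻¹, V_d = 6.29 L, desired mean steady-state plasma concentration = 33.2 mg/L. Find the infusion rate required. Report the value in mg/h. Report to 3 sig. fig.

3.84 mg/h

CL = k × Vd = 0.01840 × 6.29 = 0.1157 L/h
At steady state, infusion rate R₀ = Css × CL = 33.2 × 0.1157 = 3.841 mg/h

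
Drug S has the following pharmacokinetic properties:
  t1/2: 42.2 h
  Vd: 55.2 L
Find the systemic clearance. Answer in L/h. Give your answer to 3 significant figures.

k = ln2 / t½ = 0.693147 / 42.2 = 0.01643 h⁻¹
CL = k × Vd = 0.01643 × 55.2 = 0.9069 L/h

0.907 L/h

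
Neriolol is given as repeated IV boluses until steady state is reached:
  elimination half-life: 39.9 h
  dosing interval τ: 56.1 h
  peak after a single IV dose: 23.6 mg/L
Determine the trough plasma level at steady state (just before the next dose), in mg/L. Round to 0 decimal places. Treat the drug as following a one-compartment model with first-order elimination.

k = ln2 / t½ = 0.693147 / 39.9 = 0.01737 h⁻¹
e^(−kτ) = e^(−0.01737 × 56.1) = 0.3774
Accumulation ratio R = 1 / (1 − e^(−kτ)) = 1 / (1 − 0.3774) = 1.606
Steady-state trough = C₀ × R × e^(−kτ) = 23.6 × 1.606 × 0.3774 = 14.30 mg/L

14 mg/L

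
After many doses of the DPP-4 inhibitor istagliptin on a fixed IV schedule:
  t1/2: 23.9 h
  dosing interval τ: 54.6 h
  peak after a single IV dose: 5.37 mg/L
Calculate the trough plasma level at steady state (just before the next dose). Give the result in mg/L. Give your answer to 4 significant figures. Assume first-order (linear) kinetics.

k = ln2 / t½ = 0.693147 / 23.9 = 0.02900 h⁻¹
e^(−kτ) = e^(−0.02900 × 54.6) = 0.2053
Accumulation ratio R = 1 / (1 − e^(−kτ)) = 1 / (1 − 0.2053) = 1.258
Steady-state trough = C₀ × R × e^(−kτ) = 5.37 × 1.258 × 0.2053 = 1.387 mg/L

1.387 mg/L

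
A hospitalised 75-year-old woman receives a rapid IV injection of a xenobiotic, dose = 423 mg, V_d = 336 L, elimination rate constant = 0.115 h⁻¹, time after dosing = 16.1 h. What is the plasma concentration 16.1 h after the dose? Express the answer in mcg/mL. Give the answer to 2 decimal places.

0.20 mcg/mL

C₀ = Dose / Vd = 423.0 / 336 = 1.259 mg/L
C = C₀ · e^(−k·t) = 1.259 × e^(−0.1150 × 16.1)
  = 1.259 × 0.1570 = 0.1977 mg/L
(0.1977 mg/L = 0.1977 mcg/mL)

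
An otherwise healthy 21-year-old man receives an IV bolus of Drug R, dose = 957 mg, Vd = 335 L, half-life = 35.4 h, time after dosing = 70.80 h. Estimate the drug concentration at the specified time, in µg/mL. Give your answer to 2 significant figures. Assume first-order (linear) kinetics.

0.71 µg/mL

C₀ = Dose / Vd = 957.0 / 335 = 2.857 mg/L
k = ln2 / t½ = 0.693147 / 35.4 = 0.01958 h⁻¹
t / t½ = 70.80 / 35.4 = 2 half-lives
C = C₀ × (1/2)^2 = 2.857 × 0.2500 = 0.7143 mg/L
(0.7143 mg/L = 0.7143 µg/mL)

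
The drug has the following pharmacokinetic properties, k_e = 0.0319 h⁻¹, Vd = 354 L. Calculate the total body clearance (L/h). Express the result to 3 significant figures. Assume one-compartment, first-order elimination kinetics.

11.3 L/h

CL = k × Vd = 0.0319 × 354 = 11.29 L/h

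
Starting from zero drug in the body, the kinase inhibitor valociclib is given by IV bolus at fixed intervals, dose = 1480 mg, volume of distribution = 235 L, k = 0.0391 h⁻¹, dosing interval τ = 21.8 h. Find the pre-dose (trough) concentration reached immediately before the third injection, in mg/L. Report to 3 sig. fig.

3.83 mg/L

C₀ per dose = Dose / Vd = 1480 / 235 = 6.298 mg/L
Fraction remaining after one interval: r = e^(−kτ) = e^(−0.03910 × 21.8) = 0.4264
Before dose 3, 2 doses have been given (aged 1τ, 2τ).
C_trough = C₀ × (r + r²) = 6.298 × (0.4264 + 0.1818) = 3.830 mg/L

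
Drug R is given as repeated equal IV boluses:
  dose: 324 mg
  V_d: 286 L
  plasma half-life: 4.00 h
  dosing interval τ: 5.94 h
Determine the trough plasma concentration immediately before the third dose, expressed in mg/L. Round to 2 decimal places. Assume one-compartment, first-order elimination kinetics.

0.55 mg/L

C₀ per dose = Dose / Vd = 324 / 286 = 1.133 mg/L
k = ln2 / t½ = 0.693147 / 4.00 = 0.1733 h⁻¹
Fraction remaining after one interval: r = e^(−kτ) = e^(−0.1733 × 5.94) = 0.3572
Before dose 3, 2 doses have been given (aged 1τ, 2τ).
C_trough = C₀ × (r + r²) = 1.133 × (0.3572 + 0.1276) = 0.5493 mg/L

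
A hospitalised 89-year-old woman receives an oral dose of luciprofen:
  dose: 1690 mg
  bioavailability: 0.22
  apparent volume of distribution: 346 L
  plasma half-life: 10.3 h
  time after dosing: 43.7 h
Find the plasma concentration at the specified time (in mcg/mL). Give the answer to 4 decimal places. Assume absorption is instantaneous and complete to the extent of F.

Amount reaching circulation = F × Dose = 0.22 × 1690 = 371.8 mg
C₀ = F·Dose / Vd = 371.8 / 346 = 1.075 mg/L
k = ln2 / t½ = 0.693147 / 10.3 = 0.06730 h⁻¹
C = C₀ · e^(−k·t) = 1.075 × e^(−0.06730 × 43.7)
  = 1.075 × 0.05281 = 0.05677 mg/L
(0.05677 mg/L = 0.05677 mcg/mL)

0.0568 mcg/mL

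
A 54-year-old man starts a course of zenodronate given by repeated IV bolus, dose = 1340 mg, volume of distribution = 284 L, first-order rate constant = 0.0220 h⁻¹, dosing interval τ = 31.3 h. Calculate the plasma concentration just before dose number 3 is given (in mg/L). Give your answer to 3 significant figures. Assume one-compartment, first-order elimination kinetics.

3.56 mg/L

C₀ per dose = Dose / Vd = 1340 / 284 = 4.718 mg/L
Fraction remaining after one interval: r = e^(−kτ) = e^(−0.02200 × 31.3) = 0.5023
Before dose 3, 2 doses have been given (aged 1τ, 2τ).
C_trough = C₀ × (r + r²) = 4.718 × (0.5023 + 0.2523) = 3.560 mg/L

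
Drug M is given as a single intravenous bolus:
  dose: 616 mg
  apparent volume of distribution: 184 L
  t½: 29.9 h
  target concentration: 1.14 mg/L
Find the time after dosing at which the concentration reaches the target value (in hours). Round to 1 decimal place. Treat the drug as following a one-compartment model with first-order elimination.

46.5 h

C₀ = Dose / Vd = 616.0 / 184 = 3.348 mg/L
k = ln2 / t½ = 0.693147 / 29.9 = 0.02318 h⁻¹
t = ln(C₀ / C) / k = ln(3.348 / 1.14) / 0.02318
  = ln(2.937) / 0.02318 = 1.077 / 0.02318 = 46.46 h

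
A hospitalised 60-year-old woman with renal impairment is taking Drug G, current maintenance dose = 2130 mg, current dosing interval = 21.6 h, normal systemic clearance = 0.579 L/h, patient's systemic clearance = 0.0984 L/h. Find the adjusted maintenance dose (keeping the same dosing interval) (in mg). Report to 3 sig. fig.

362 mg

To keep the same average steady-state level, dosing rate must scale with clearance.
CL ratio = 0.0984 / 0.579 = 0.1699
New dose (same interval) = 2130 × 0.1699 = 361.9 mg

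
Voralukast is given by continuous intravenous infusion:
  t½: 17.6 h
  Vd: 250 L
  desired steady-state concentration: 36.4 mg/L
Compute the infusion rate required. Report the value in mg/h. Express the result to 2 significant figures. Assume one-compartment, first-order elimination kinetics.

360 mg/h

k = ln2 / t½ = 0.693147 / 17.6 = 0.03938 h⁻¹
CL = k × Vd = 0.03938 × 250 = 9.845 L/h
At steady state, infusion rate R₀ = Css × CL = 36.4 × 9.845 = 358.4 mg/h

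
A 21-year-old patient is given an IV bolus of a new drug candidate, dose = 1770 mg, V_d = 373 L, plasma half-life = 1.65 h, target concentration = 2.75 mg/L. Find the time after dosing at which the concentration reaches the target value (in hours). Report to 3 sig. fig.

C₀ = Dose / Vd = 1770 / 373 = 4.745 mg/L
k = ln2 / t½ = 0.693147 / 1.65 = 0.4201 h⁻¹
t = ln(C₀ / C) / k = ln(4.745 / 2.75) / 0.4201
  = ln(1.725) / 0.4201 = 0.5452 / 0.4201 = 1.298 h

1.30 h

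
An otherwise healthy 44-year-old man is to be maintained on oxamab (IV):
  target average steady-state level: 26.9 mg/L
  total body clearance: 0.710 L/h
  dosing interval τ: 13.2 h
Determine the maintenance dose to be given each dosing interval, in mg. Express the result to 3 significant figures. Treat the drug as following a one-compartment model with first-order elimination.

252 mg

At steady state, Dose/τ = Css × CL.
Dose = Css × CL × τ = 26.9 × 0.7100 × 13.2 = 252.1 mg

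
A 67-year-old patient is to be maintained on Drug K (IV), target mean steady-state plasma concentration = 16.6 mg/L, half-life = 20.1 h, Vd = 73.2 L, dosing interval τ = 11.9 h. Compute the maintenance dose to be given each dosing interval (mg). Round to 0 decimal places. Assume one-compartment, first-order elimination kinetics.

k = ln2 / t½ = 0.693147 / 20.1 = 0.03448 h⁻¹
CL = k × Vd = 0.03448 × 73.2 = 2.524 L/h
At steady state, Dose/τ = Css × CL.
Dose = Css × CL × τ = 16.6 × 2.524 × 11.9 = 498.6 mg

499 mg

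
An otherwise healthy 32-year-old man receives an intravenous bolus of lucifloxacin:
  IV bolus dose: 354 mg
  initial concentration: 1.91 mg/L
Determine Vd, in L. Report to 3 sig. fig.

185 L

Vd = Dose / C₀ = 354.0 / 1.91 = 185.3 L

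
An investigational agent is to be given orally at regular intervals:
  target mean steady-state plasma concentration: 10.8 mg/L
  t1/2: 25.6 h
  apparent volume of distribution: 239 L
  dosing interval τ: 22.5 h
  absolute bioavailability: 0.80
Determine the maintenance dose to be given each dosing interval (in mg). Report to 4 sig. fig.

k = ln2 / t½ = 0.693147 / 25.6 = 0.02708 h⁻¹
CL = k × Vd = 0.02708 × 239 = 6.472 L/h
At steady state, F × (Dose/τ) = Css × CL.
Dose = Css × CL × τ / F = 10.8 × 6.472 × 22.5 / 0.80 = 1966 mg

1966 mg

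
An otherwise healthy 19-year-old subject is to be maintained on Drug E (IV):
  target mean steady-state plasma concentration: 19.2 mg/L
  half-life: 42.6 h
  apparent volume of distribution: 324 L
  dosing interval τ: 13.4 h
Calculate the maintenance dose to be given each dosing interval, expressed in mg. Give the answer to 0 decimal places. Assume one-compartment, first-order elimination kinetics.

1356 mg

k = ln2 / t½ = 0.693147 / 42.6 = 0.01627 h⁻¹
CL = k × Vd = 0.01627 × 324 = 5.271 L/h
At steady state, Dose/τ = Css × CL.
Dose = Css × CL × τ = 19.2 × 5.271 × 13.4 = 1356 mg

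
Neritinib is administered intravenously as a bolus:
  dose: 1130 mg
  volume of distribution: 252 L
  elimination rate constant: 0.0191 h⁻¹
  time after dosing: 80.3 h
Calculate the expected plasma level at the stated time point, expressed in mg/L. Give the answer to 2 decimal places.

0.97 mg/L

C₀ = Dose / Vd = 1130 / 252 = 4.484 mg/L
C = C₀ · e^(−k·t) = 4.484 × e^(−0.01910 × 80.3)
  = 4.484 × 0.2157 = 0.9672 mg/L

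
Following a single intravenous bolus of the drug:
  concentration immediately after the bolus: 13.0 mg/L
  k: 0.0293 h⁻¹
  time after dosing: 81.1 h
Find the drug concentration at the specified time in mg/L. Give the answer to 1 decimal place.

C = C₀ · e^(−k·t) = 13.00 × e^(−0.02930 × 81.1)
  = 13.00 × 0.09290 = 1.208 mg/L

1.2 mg/L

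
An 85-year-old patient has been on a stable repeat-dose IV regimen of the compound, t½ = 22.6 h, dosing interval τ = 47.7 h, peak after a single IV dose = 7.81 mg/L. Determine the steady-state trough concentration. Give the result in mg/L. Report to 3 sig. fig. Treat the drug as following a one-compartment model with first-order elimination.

2.35 mg/L

k = ln2 / t½ = 0.693147 / 22.6 = 0.03067 h⁻¹
e^(−kτ) = e^(−0.03067 × 47.7) = 0.2316
Accumulation ratio R = 1 / (1 − e^(−kτ)) = 1 / (1 − 0.2316) = 1.301
Steady-state trough = C₀ × R × e^(−kτ) = 7.81 × 1.301 × 0.2316 = 2.353 mg/L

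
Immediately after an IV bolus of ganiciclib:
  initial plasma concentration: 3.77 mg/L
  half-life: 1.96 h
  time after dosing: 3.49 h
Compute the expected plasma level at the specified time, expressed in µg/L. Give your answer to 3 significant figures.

1100 µg/L

k = ln2 / t½ = 0.693147 / 1.96 = 0.3536 h⁻¹
C = C₀ · e^(−k·t) = 3.770 × e^(−0.3536 × 3.49)
  = 3.770 × 0.2911 = 1.097 mg/L
Convert: 1.097 mg/L × 1000 = 1097 µg/L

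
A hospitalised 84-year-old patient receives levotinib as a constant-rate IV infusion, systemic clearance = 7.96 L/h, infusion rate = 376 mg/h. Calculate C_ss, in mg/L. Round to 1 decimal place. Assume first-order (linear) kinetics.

47.2 mg/L

At steady state Css = R₀ / CL = 376 / 7.960 = 47.24 mg/L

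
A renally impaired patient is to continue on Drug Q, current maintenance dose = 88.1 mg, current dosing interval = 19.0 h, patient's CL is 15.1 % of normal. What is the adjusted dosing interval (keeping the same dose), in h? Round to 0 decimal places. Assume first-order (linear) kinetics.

126 h

To keep the same average steady-state level, dosing rate must scale with clearance.
CL ratio = 15.1 / 100 = 0.1510
New interval (same dose) = 19.0 / 0.1510 = 125.8 h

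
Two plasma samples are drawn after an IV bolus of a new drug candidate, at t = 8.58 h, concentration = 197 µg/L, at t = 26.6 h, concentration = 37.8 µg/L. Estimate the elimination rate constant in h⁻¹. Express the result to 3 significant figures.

0.0916 h⁻¹

k = ln(C₁/C₂) / (t₂ − t₁) = ln(197/37.8) / (26.6 − 8.58)
  = 1.651 / 18.02 = 0.09162 h⁻¹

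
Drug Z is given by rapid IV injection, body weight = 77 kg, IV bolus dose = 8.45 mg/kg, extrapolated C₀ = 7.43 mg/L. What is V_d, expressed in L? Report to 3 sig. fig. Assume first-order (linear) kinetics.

87.6 L

Dose = 8.45 × 77 = 650.7 mg
Vd = Dose / C₀ = 650.7 / 7.43 = 87.58 L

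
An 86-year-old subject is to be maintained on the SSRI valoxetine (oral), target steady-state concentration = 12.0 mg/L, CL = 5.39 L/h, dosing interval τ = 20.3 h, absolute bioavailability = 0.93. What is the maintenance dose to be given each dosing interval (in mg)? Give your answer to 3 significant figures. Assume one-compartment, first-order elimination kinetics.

1410 mg

At steady state, F × (Dose/τ) = Css × CL.
Dose = Css × CL × τ / F = 12.0 × 5.390 × 20.3 / 0.93 = 1412 mg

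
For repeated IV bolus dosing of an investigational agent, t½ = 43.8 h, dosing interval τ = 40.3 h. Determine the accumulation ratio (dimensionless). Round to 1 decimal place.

k = ln2 / t½ = 0.693147 / 43.8 = 0.01583 h⁻¹
e^(−kτ) = e^(−0.01583 × 40.3) = 0.5284
Accumulation ratio R = 1 / (1 − e^(−kτ)) = 1 / (1 − 0.5284) = 2.120

2.1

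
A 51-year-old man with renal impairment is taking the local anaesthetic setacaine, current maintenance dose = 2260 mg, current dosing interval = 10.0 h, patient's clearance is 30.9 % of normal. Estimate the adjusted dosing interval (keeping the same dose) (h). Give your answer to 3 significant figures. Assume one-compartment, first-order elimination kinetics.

To keep the same average steady-state level, dosing rate must scale with clearance.
CL ratio = 30.9 / 100 = 0.3090
New interval (same dose) = 10.0 / 0.3090 = 32.36 h

32.4 h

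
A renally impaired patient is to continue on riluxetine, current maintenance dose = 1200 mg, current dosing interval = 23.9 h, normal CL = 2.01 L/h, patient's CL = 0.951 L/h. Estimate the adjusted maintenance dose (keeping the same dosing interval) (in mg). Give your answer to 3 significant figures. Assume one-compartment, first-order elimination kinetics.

568 mg

To keep the same average steady-state level, dosing rate must scale with clearance.
CL ratio = 0.951 / 2.01 = 0.4731
New dose (same interval) = 1200 × 0.4731 = 567.7 mg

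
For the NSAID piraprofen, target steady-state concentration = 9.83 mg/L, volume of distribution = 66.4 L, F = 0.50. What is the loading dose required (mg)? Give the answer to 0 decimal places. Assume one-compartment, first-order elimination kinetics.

1305 mg

LD = Css × Vd / F = 9.83 × 66.4 / 0.50 = 1305 mg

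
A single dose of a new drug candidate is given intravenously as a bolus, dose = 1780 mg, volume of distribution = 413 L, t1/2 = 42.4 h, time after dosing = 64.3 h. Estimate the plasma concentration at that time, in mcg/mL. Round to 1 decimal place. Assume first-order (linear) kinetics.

C₀ = Dose / Vd = 1780 / 413 = 4.310 mg/L
k = ln2 / t½ = 0.693147 / 42.4 = 0.01635 h⁻¹
C = C₀ · e^(−k·t) = 4.310 × e^(−0.01635 × 64.3)
  = 4.310 × 0.3495 = 1.506 mg/L
(1.506 mg/L = 1.506 mcg/mL)

1.5 mcg/mL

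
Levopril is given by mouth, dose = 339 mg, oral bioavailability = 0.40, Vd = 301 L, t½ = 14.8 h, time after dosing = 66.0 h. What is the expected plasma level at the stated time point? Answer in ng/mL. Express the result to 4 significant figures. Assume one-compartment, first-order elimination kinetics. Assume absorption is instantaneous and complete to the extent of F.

Amount reaching circulation = F × Dose = 0.40 × 339.0 = 135.6 mg
C₀ = F·Dose / Vd = 135.6 / 301 = 0.4505 mg/L
k = ln2 / t½ = 0.693147 / 14.8 = 0.04683 h⁻¹
C = C₀ · e^(−k·t) = 0.4505 × e^(−0.04683 × 66.0)
  = 0.4505 × 0.04547 = 0.02048 mg/L
Convert: 0.02048 mg/L × 1000 = 20.48 ng/mL

20.48 ng/mL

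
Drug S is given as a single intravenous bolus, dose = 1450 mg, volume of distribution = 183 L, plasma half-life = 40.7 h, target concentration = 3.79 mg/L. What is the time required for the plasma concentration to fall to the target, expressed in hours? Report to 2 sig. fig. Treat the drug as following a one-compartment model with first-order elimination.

C₀ = Dose / Vd = 1450 / 183 = 7.923 mg/L
k = ln2 / t½ = 0.693147 / 40.7 = 0.01703 h⁻¹
t = ln(C₀ / C) / k = ln(7.923 / 3.79) / 0.01703
  = ln(2.091) / 0.01703 = 0.7376 / 0.01703 = 43.31 h

43 h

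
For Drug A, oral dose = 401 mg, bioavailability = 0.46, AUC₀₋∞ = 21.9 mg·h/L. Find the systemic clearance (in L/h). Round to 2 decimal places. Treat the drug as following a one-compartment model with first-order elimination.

CL = F·Dose / AUC = 0.46 × 401 / 21.9 = 8.423 L/h

8.42 L/h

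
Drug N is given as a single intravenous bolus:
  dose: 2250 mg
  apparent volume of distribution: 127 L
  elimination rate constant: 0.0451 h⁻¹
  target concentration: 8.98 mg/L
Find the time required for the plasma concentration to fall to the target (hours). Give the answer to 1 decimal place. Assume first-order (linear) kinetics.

15.1 h

C₀ = Dose / Vd = 2250 / 127 = 17.72 mg/L
t = ln(C₀ / C) / k = ln(17.72 / 8.98) / 0.04510
  = ln(1.973) / 0.04510 = 0.6796 / 0.04510 = 15.07 h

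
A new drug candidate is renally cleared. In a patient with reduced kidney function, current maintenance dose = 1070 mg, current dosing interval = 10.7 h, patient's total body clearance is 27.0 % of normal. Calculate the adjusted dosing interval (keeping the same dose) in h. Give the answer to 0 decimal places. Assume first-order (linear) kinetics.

To keep the same average steady-state level, dosing rate must scale with clearance.
CL ratio = 27.0 / 100 = 0.2700
New interval (same dose) = 10.7 / 0.2700 = 39.63 h

40 h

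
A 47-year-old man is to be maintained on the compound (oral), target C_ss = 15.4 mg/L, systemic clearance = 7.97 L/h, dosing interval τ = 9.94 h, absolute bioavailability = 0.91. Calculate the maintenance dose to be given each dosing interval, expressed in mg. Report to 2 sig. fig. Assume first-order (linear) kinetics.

1300 mg

At steady state, F × (Dose/τ) = Css × CL.
Dose = Css × CL × τ / F = 15.4 × 7.970 × 9.94 / 0.91 = 1341 mg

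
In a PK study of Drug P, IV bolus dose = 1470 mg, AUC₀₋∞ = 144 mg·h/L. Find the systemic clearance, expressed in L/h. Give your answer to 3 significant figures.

10.2 L/h

CL = Dose / AUC = 1470 / 144 = 10.21 L/h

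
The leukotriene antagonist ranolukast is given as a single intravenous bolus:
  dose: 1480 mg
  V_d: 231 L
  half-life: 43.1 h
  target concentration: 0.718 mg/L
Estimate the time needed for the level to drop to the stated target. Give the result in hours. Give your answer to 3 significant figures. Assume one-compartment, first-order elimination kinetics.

C₀ = Dose / Vd = 1480 / 231 = 6.407 mg/L
k = ln2 / t½ = 0.693147 / 43.1 = 0.01608 h⁻¹
t = ln(C₀ / C) / k = ln(6.407 / 0.718) / 0.01608
  = ln(8.923) / 0.01608 = 2.189 / 0.01608 = 136.1 h

136 h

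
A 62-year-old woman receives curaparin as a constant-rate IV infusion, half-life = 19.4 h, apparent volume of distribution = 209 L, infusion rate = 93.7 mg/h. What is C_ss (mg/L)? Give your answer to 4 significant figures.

k = ln2 / t½ = 0.693147 / 19.4 = 0.03573 h⁻¹
CL = k × Vd = 0.03573 × 209 = 7.468 L/h
At steady state Css = R₀ / CL = 93.7 / 7.468 = 12.55 mg/L

12.55 mg/L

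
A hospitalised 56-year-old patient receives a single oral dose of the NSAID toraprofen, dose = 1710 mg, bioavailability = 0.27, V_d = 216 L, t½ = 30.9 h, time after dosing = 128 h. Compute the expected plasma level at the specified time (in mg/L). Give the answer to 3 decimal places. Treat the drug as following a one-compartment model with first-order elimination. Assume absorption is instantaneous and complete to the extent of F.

0.121 mg/L

Amount reaching circulation = F × Dose = 0.27 × 1710 = 461.7 mg
C₀ = F·Dose / Vd = 461.7 / 216 = 2.138 mg/L
k = ln2 / t½ = 0.693147 / 30.9 = 0.02243 h⁻¹
C = C₀ · e^(−k·t) = 2.138 × e^(−0.02243 × 128)
  = 2.138 × 0.05664 = 0.1211 mg/L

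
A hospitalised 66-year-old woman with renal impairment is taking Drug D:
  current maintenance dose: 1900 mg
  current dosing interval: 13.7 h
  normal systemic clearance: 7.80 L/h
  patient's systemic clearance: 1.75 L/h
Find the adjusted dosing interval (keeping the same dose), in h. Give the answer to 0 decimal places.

61 h

To keep the same average steady-state level, dosing rate must scale with clearance.
CL ratio = 1.75 / 7.80 = 0.2244
New interval (same dose) = 13.7 / 0.2244 = 61.05 h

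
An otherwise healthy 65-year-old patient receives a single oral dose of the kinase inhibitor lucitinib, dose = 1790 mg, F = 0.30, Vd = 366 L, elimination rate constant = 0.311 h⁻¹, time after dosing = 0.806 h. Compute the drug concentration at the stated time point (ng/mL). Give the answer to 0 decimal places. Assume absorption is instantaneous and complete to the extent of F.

1142 ng/mL

Amount reaching circulation = F × Dose = 0.30 × 1790 = 537.0 mg
C₀ = F·Dose / Vd = 537.0 / 366 = 1.467 mg/L
C = C₀ · e^(−k·t) = 1.467 × e^(−0.3110 × 0.806)
  = 1.467 × 0.7783 = 1.142 mg/L
Convert: 1.142 mg/L × 1000 = 1142 ng/mL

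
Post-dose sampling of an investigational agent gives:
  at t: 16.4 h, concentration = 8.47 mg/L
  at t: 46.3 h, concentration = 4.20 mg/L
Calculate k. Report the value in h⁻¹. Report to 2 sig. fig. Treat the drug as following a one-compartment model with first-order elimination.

k = ln(C₁/C₂) / (t₂ − t₁) = ln(8.47/4.20) / (46.3 − 16.4)
  = 0.7014 / 29.90 = 0.02346 h⁻¹

0.023 h⁻¹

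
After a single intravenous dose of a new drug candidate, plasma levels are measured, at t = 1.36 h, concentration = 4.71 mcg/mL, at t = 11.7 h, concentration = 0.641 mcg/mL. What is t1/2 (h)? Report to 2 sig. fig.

3.6 h

k = ln(C₁/C₂) / (t₂ − t₁) = ln(4.71/0.641) / (11.7 − 1.36)
  = 1.994 / 10.34 = 0.1928 h⁻¹
t½ = ln2 / k = 0.693147 / 0.1928 = 3.595 h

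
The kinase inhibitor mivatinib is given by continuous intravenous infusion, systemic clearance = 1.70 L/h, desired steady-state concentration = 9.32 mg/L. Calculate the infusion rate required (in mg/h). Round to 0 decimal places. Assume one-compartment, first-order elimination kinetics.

At steady state, infusion rate R₀ = Css × CL = 9.32 × 1.700 = 15.84 mg/h

16 mg/h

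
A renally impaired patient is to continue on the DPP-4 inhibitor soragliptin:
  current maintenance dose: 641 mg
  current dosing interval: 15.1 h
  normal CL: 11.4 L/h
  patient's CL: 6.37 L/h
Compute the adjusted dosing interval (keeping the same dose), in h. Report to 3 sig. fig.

To keep the same average steady-state level, dosing rate must scale with clearance.
CL ratio = 6.37 / 11.4 = 0.5588
New interval (same dose) = 15.1 / 0.5588 = 27.02 h

27.0 h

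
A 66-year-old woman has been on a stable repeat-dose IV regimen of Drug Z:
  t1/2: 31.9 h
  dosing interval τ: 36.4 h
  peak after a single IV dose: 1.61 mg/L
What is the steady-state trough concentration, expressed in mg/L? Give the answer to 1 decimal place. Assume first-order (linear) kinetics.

k = ln2 / t½ = 0.693147 / 31.9 = 0.02173 h⁻¹
e^(−kτ) = e^(−0.02173 × 36.4) = 0.4534
Accumulation ratio R = 1 / (1 − e^(−kτ)) = 1 / (1 − 0.4534) = 1.829
Steady-state trough = C₀ × R × e^(−kτ) = 1.61 × 1.829 × 0.4534 = 1.335 mg/L

1.3 mg/L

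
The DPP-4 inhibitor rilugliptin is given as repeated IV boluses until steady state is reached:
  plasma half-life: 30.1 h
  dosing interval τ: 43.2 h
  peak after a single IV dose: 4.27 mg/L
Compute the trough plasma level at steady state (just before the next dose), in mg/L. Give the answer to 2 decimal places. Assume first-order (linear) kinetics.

k = ln2 / t½ = 0.693147 / 30.1 = 0.02303 h⁻¹
e^(−kτ) = e^(−0.02303 × 43.2) = 0.3698
Accumulation ratio R = 1 / (1 − e^(−kτ)) = 1 / (1 − 0.3698) = 1.587
Steady-state trough = C₀ × R × e^(−kτ) = 4.27 × 1.587 × 0.3698 = 2.506 mg/L

2.51 mg/L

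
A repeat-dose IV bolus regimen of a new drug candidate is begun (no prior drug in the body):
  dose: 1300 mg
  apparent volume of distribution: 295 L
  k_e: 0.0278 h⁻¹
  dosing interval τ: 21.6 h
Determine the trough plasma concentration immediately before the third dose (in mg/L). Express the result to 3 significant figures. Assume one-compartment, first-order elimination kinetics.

C₀ per dose = Dose / Vd = 1300 / 295 = 4.407 mg/L
Fraction remaining after one interval: r = e^(−kτ) = e^(−0.02780 × 21.6) = 0.5485
Before dose 3, 2 doses have been given (aged 1τ, 2τ).
C_trough = C₀ × (r + r²) = 4.407 × (0.5485 + 0.3009) = 3.743 mg/L

3.74 mg/L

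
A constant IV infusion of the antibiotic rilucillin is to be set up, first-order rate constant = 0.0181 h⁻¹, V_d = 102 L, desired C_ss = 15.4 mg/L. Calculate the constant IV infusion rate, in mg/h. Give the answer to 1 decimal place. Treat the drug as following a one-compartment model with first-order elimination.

28.4 mg/h

CL = k × Vd = 0.01810 × 102 = 1.846 L/h
At steady state, infusion rate R₀ = Css × CL = 15.4 × 1.846 = 28.43 mg/h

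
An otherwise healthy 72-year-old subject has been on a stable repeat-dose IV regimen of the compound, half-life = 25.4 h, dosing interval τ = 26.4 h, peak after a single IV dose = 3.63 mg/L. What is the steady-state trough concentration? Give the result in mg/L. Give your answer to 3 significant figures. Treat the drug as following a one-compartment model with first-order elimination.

3.44 mg/L

k = ln2 / t½ = 0.693147 / 25.4 = 0.02729 h⁻¹
e^(−kτ) = e^(−0.02729 × 26.4) = 0.4865
Accumulation ratio R = 1 / (1 − e^(−kτ)) = 1 / (1 − 0.4865) = 1.947
Steady-state trough = C₀ × R × e^(−kτ) = 3.63 × 1.947 × 0.4865 = 3.438 mg/L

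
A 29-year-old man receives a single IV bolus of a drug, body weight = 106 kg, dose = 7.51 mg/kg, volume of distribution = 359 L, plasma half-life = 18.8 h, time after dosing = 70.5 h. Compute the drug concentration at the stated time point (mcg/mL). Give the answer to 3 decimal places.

0.165 mcg/mL

Total dose = 7.51 × 106 = 796.1 mg
C₀ = Dose / Vd = 796.1 / 359 = 2.218 mg/L
k = ln2 / t½ = 0.693147 / 18.8 = 0.03687 h⁻¹
C = C₀ · e^(−k·t) = 2.218 × e^(−0.03687 × 70.5)
  = 2.218 × 0.07432 = 0.1648 mg/L
(0.1648 mg/L = 0.1648 mcg/mL)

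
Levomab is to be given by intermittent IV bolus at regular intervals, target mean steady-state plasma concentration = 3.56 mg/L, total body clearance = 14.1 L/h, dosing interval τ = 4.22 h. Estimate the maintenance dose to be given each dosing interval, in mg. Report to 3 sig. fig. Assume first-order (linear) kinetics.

At steady state, Dose/τ = Css × CL.
Dose = Css × CL × τ = 3.56 × 14.10 × 4.22 = 211.8 mg

212 mg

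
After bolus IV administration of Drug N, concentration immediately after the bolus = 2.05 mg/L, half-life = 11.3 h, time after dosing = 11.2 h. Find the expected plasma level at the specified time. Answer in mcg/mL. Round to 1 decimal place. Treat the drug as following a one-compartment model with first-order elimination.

k = ln2 / t½ = 0.693147 / 11.3 = 0.06134 h⁻¹
C = C₀ · e^(−k·t) = 2.050 × e^(−0.06134 × 11.2)
  = 2.050 × 0.5031 = 1.031 mg/L
(1.031 mg/L = 1.031 mcg/mL)

1.0 mcg/mL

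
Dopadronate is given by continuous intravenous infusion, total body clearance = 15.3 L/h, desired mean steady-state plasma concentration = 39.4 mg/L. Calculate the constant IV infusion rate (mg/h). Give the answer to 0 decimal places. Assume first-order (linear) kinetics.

At steady state, infusion rate R₀ = Css × CL = 39.4 × 15.30 = 602.8 mg/h

603 mg/h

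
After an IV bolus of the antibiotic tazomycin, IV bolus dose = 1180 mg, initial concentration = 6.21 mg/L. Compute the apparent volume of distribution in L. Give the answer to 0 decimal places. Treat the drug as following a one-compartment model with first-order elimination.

190 L

Vd = Dose / C₀ = 1180 / 6.21 = 190.0 L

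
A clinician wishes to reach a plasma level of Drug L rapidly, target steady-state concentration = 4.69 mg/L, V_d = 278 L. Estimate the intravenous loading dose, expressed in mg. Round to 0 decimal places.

LD = Css × Vd = 4.69 × 278 = 1304 mg

1304 mg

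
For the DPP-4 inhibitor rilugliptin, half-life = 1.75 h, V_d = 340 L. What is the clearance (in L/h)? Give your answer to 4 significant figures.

k = ln2 / t½ = 0.693147 / 1.75 = 0.3961 h⁻¹
CL = k × Vd = 0.3961 × 340 = 134.7 L/h

134.7 L/h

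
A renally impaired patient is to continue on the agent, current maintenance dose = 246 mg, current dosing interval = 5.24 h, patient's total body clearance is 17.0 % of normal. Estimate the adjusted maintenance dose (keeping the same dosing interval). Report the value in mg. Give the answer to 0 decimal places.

42 mg

To keep the same average steady-state level, dosing rate must scale with clearance.
CL ratio = 17.0 / 100 = 0.1700
New dose (same interval) = 246 × 0.1700 = 41.82 mg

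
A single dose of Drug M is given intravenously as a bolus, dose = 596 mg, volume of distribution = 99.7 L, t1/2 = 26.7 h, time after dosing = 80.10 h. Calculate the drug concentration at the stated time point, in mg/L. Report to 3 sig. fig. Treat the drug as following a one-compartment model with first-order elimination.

0.747 mg/L

C₀ = Dose / Vd = 596.0 / 99.7 = 5.978 mg/L
k = ln2 / t½ = 0.693147 / 26.7 = 0.02596 h⁻¹
t / t½ = 80.10 / 26.7 = 3 half-lives
C = C₀ × (1/2)^3 = 5.978 × 0.1250 = 0.7473 mg/L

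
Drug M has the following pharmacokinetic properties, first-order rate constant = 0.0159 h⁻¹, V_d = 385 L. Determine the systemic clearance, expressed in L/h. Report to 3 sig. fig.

CL = k × Vd = 0.0159 × 385 = 6.122 L/h

6.12 L/h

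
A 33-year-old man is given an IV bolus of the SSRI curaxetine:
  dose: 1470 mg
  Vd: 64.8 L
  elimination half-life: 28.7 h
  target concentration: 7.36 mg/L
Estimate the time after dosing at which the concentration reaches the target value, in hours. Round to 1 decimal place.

46.6 h

C₀ = Dose / Vd = 1470 / 64.8 = 22.69 mg/L
k = ln2 / t½ = 0.693147 / 28.7 = 0.02415 h⁻¹
t = ln(C₀ / C) / k = ln(22.69 / 7.36) / 0.02415
  = ln(3.083) / 0.02415 = 1.126 / 0.02415 = 46.63 h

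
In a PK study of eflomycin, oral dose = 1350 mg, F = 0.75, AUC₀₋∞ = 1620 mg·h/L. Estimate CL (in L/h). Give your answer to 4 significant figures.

CL = F·Dose / AUC = 0.75 × 1350 / 1620 = 0.6250 L/h

0.6250 L/h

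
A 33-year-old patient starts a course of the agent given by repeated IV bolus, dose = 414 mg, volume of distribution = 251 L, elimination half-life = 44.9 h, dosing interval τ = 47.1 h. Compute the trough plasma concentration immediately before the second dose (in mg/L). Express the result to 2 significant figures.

0.80 mg/L

C₀ per dose = Dose / Vd = 414 / 251 = 1.649 mg/L
k = ln2 / t½ = 0.693147 / 44.9 = 0.01544 h⁻¹
Fraction remaining after one interval: r = e^(−kτ) = e^(−0.01544 × 47.1) = 0.4832
Before dose 2, 1 dose has been given (aged 1τ).
C_trough = C₀ × r = 1.649 × 0.4832 = 0.7968 mg/L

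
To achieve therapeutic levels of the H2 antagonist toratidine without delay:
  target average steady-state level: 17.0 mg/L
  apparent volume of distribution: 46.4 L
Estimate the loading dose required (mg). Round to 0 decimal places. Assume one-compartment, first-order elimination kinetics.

789 mg

LD = Css × Vd = 17.0 × 46.4 = 788.8 mg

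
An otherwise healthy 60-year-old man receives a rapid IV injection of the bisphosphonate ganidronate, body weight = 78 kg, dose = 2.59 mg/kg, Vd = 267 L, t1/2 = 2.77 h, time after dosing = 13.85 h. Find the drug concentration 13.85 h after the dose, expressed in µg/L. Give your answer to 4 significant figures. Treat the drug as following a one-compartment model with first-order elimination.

Total dose = 2.59 × 78 = 202.0 mg
C₀ = Dose / Vd = 202.0 / 267 = 0.7566 mg/L
k = ln2 / t½ = 0.693147 / 2.77 = 0.2502 h⁻¹
t / t½ = 13.85 / 2.77 = 5 half-lives
C = C₀ × (1/2)^5 = 0.7566 × 0.03125 = 0.02364 mg/L
Convert: 0.02364 mg/L × 1000 = 23.64 µg/L

23.64 µg/L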